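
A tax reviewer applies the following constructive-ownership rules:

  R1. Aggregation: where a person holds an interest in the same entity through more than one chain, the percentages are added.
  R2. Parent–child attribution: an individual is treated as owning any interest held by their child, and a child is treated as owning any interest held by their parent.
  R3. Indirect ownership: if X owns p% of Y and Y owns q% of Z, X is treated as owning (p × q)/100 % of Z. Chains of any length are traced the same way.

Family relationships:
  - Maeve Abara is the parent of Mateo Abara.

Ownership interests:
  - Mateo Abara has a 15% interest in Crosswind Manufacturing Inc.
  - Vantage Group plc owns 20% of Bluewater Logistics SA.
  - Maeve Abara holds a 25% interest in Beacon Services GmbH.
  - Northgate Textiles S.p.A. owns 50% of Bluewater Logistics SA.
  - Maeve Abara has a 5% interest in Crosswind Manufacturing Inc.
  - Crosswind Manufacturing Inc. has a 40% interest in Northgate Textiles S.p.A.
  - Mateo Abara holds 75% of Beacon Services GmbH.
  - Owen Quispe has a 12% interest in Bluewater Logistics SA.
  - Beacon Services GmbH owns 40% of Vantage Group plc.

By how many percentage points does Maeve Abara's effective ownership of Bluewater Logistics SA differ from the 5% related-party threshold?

By parent–child attribution (R2), Maeve Abara is treated as also owning Mateo Abara's interest in Beacon Services GmbH, giving 25% + 75% = 100%.
By parent–child attribution (R2), Maeve Abara is treated as also owning Mateo Abara's interest in Crosswind Manufacturing Inc, giving 5% + 15% = 20%.
Chain via Beacon Services GmbH → Vantage Group plc (R3): 100% × 40% × 20% = 8% of Bluewater Logistics SA.
Chain via Crosswind Manufacturing Inc. → Northgate Textiles S.p.A. (R3): 20% × 40% × 50% = 4% of Bluewater Logistics SA.
Aggregating (R1): 8% + 4% = 12%.
12% exceeds the 5% threshold by 7 percentage points.

7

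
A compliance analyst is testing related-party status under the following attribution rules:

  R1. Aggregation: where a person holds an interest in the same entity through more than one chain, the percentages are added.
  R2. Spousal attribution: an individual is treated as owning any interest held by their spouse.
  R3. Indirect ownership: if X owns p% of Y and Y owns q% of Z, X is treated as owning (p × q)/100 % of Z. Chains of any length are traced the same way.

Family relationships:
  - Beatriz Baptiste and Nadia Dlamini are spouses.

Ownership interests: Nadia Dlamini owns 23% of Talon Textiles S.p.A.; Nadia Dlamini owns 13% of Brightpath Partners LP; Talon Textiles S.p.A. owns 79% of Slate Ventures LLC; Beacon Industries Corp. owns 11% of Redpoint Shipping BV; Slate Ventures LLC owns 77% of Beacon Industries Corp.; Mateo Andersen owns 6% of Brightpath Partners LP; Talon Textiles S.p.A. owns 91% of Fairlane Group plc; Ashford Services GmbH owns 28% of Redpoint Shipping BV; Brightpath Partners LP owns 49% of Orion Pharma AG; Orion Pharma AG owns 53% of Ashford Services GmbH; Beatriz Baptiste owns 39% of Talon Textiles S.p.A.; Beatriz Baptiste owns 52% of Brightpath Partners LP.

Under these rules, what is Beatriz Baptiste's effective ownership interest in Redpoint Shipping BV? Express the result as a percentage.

By spousal attribution (R2), Beatriz Baptiste is treated as also owning Nadia Dlamini's interest in Brightpath Partners LP, giving 52% + 13% = 65%.
By spousal attribution (R2), Beatriz Baptiste is treated as also owning Nadia Dlamini's interest in Talon Textiles S.p.A, giving 39% + 23% = 62%.
Chain via Brightpath Partners LP → Orion Pharma AG → Ashford Services GmbH (R3): 65% × 49% × 53% × 28% = 4.72654% of Redpoint Shipping BV.
Chain via Talon Textiles S.p.A. → Slate Ventures LLC → Beacon Industries Corp. (R3): 62% × 79% × 77% × 11% = 4.148606% of Redpoint Shipping BV.
Aggregating (R1): 4.72654% + 4.148606% = 8.875146%.

8.875146%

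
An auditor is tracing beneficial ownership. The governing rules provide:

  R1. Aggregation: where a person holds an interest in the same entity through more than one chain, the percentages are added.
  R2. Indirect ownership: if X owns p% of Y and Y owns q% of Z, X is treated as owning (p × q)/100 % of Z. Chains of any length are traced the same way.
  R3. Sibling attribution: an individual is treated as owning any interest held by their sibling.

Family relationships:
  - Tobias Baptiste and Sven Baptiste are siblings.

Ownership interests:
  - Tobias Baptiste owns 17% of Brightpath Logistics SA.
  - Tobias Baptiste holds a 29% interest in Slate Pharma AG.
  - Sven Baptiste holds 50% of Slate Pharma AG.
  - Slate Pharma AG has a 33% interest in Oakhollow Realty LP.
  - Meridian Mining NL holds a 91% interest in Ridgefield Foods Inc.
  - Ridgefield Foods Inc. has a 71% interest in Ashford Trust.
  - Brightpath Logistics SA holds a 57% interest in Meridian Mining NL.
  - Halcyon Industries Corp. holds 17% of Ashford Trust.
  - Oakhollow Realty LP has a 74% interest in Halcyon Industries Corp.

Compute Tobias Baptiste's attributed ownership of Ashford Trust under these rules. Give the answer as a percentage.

9.540315%

By sibling attribution (R3), Tobias Baptiste is treated as also owning Sven Baptiste's interest in Slate Pharma AG, giving 29% + 50% = 79%.
Chain via Slate Pharma AG → Oakhollow Realty LP → Halcyon Industries Corp. (R2): 79% × 33% × 74% × 17% = 3.279606% of Ashford Trust.
Chain via Brightpath Logistics SA → Meridian Mining NL → Ridgefield Foods Inc. (R2): 17% × 57% × 91% × 71% = 6.260709% of Ashford Trust.
Aggregating (R1): 3.279606% + 6.260709% = 9.540315%.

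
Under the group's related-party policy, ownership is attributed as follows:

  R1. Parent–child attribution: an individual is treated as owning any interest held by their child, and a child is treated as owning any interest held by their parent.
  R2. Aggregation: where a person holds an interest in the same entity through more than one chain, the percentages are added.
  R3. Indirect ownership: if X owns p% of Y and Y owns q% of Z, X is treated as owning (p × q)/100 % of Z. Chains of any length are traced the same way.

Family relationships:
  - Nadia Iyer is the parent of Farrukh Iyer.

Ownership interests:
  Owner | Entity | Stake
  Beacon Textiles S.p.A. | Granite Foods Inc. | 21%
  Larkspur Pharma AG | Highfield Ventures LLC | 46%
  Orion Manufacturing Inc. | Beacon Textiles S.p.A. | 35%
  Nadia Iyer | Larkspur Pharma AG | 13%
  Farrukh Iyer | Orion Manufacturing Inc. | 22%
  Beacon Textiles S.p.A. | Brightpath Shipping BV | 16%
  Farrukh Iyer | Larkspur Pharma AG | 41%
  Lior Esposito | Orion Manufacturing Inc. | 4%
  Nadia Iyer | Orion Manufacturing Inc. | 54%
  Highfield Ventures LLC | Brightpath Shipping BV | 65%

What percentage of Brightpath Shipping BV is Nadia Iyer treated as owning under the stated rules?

By parent–child attribution (R1), Nadia Iyer is treated as also owning Farrukh Iyer's interest in Larkspur Pharma AG, giving 13% + 41% = 54%.
By parent–child attribution (R1), Nadia Iyer is treated as also owning Farrukh Iyer's interest in Orion Manufacturing Inc, giving 54% + 22% = 76%.
Chain via Larkspur Pharma AG → Highfield Ventures LLC (R3): 54% × 46% × 65% = 16.146% of Brightpath Shipping BV.
Chain via Orion Manufacturing Inc. → Beacon Textiles S.p.A. (R3): 76% × 35% × 16% = 4.256% of Brightpath Shipping BV.
Aggregating (R2): 16.146% + 4.256% = 20.402%.

20.402%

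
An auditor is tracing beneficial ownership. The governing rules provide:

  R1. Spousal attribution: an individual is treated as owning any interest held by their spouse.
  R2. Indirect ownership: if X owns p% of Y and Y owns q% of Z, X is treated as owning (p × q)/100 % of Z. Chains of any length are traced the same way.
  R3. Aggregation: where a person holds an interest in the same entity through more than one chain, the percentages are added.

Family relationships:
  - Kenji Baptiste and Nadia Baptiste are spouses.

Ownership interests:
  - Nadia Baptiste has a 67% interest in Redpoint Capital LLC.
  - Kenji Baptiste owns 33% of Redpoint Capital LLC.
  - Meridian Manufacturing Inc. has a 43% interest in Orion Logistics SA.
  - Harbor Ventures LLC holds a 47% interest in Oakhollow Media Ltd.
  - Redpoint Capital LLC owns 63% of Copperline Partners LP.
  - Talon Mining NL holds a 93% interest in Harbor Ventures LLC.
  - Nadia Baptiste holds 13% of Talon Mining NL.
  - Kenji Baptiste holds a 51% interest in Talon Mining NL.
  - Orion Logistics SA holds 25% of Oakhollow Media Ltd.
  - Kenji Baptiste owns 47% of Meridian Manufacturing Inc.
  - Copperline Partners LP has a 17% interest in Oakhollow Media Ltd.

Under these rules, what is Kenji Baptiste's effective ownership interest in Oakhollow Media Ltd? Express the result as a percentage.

By spousal attribution (R1), Kenji Baptiste is treated as also owning Nadia Baptiste's interest in Redpoint Capital LLC, giving 33% + 67% = 100%.
By spousal attribution (R1), Kenji Baptiste is treated as also owning Nadia Baptiste's interest in Talon Mining NL, giving 51% + 13% = 64%.
Chain via Meridian Manufacturing Inc. → Orion Logistics SA (R2): 47% × 43% × 25% = 5.0525% of Oakhollow Media Ltd.
Chain via Redpoint Capital LLC → Copperline Partners LP (R2): 100% × 63% × 17% = 10.71% of Oakhollow Media Ltd.
Chain via Talon Mining NL → Harbor Ventures LLC (R2): 64% × 93% × 47% = 27.9744% of Oakhollow Media Ltd.
Aggregating (R3): 5.0525% + 10.71% + 27.9744% = 43.7369%.

43.7369%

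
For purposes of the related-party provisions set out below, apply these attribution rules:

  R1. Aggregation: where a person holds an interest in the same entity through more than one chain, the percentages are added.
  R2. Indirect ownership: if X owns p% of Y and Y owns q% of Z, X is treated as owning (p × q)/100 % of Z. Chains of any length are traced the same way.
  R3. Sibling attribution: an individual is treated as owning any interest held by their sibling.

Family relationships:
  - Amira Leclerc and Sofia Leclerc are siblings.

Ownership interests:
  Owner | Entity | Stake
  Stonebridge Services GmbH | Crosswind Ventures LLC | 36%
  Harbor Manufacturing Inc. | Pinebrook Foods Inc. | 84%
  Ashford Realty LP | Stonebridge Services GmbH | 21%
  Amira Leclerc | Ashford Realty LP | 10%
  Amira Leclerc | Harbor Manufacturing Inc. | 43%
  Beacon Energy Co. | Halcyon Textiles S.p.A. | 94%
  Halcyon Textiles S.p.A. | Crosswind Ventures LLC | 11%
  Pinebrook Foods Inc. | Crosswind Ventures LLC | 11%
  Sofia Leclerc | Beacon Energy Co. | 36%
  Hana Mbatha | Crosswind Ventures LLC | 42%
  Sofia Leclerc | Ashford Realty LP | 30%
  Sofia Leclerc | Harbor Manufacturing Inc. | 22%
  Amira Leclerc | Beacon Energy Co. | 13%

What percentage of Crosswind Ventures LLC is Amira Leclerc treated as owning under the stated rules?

By sibling attribution (R3), Amira Leclerc is treated as also owning Sofia Leclerc's interest in Ashford Realty LP, giving 10% + 30% = 40%.
By sibling attribution (R3), Amira Leclerc is treated as also owning Sofia Leclerc's interest in Beacon Energy Co, giving 13% + 36% = 49%.
By sibling attribution (R3), Amira Leclerc is treated as also owning Sofia Leclerc's interest in Harbor Manufacturing Inc, giving 43% + 22% = 65%.
Chain via Ashford Realty LP → Stonebridge Services GmbH (R2): 40% × 21% × 36% = 3.024% of Crosswind Ventures LLC.
Chain via Beacon Energy Co. → Halcyon Textiles S.p.A. (R2): 49% × 94% × 11% = 5.0666% of Crosswind Ventures LLC.
Chain via Harbor Manufacturing Inc. → Pinebrook Foods Inc. (R2): 65% × 84% × 11% = 6.006% of Crosswind Ventures LLC.
Aggregating (R1): 3.024% + 5.0666% + 6.006% = 14.0966%.

14.0966%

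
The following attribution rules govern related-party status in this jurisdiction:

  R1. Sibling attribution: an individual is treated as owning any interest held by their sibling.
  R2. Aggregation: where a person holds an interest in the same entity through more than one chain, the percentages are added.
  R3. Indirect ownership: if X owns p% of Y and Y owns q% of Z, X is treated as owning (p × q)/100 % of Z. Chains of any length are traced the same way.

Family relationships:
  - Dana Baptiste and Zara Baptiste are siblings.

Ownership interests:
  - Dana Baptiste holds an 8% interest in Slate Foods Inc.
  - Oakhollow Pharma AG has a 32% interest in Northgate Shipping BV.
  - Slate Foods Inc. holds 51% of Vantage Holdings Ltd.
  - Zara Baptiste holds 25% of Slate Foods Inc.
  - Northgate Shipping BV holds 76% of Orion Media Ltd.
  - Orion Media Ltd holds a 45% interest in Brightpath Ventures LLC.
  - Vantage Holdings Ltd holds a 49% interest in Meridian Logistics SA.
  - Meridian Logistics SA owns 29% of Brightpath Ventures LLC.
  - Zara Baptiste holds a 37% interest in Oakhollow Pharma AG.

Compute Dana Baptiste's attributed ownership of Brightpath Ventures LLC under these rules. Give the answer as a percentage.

By sibling attribution (R1), Dana Baptiste is treated as also owning Zara Baptiste's interest in Slate Foods Inc, giving 8% + 25% = 33%.
By sibling attribution (R1), Dana Baptiste is treated as owning Zara Baptiste's 37% interest in Oakhollow Pharma AG.
Chain via Slate Foods Inc. → Vantage Holdings Ltd → Meridian Logistics SA (R3): 33% × 51% × 49% × 29% = 2.391543% of Brightpath Ventures LLC.
Chain via Oakhollow Pharma AG → Northgate Shipping BV → Orion Media Ltd (R3): 37% × 32% × 76% × 45% = 4.04928% of Brightpath Ventures LLC.
Aggregating (R2): 2.391543% + 4.04928% = 6.440823%.

6.440823%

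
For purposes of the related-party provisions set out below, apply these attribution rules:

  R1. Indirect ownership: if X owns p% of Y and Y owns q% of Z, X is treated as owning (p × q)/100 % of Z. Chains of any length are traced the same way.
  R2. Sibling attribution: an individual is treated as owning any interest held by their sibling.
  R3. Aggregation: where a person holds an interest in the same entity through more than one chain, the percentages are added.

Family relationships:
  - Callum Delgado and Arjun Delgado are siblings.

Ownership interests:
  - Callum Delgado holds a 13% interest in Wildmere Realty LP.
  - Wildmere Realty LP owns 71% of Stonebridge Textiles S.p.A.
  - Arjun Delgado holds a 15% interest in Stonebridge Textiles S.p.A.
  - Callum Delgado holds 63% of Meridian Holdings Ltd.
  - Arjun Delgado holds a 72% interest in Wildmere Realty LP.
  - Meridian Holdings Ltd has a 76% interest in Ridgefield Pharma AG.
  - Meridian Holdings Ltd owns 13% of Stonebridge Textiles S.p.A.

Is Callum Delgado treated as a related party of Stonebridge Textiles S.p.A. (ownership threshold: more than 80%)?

Yes

By sibling attribution (R2), Callum Delgado is treated as also owning Arjun Delgado's interest in Wildmere Realty LP, giving 13% + 72% = 85%.
By sibling attribution (R2), Callum Delgado is treated as owning Arjun Delgado's 15% interest in Stonebridge Textiles S.p.A.
Chain via Meridian Holdings Ltd (R1): 63% × 13% = 8.19% of Stonebridge Textiles S.p.A.
Chain via Wildmere Realty LP (R1): 85% × 71% = 60.35% of Stonebridge Textiles S.p.A.
Direct interest in Stonebridge Textiles S.p.A: 15%.
Aggregating (R3): 8.19% + 60.35% + 15% = 83.54%.
83.54% exceeds the 80% threshold, so Callum is a related party to Stonebridge Textiles S.p.A.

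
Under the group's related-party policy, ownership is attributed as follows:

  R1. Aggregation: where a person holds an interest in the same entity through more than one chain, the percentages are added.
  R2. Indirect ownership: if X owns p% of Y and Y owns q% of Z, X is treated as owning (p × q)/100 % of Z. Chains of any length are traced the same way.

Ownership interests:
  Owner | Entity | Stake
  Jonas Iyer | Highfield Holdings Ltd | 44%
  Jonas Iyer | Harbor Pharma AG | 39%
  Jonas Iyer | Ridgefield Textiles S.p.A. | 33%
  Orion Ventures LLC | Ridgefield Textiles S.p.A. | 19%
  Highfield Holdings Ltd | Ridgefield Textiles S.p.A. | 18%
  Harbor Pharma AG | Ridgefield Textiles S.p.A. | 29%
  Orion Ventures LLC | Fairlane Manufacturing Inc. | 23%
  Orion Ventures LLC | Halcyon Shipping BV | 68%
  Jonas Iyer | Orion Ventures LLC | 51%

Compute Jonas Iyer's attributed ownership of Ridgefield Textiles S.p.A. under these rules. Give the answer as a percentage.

Chain via Orion Ventures LLC (R2): 51% × 19% = 9.69% of Ridgefield Textiles S.p.A.
Chain via Harbor Pharma AG (R2): 39% × 29% = 11.31% of Ridgefield Textiles S.p.A.
Chain via Highfield Holdings Ltd (R2): 44% × 18% = 7.92% of Ridgefield Textiles S.p.A.
Direct interest in Ridgefield Textiles S.p.A: 33%.
Aggregating (R1): 9.69% + 11.31% + 7.92% + 33% = 61.92%.

61.92%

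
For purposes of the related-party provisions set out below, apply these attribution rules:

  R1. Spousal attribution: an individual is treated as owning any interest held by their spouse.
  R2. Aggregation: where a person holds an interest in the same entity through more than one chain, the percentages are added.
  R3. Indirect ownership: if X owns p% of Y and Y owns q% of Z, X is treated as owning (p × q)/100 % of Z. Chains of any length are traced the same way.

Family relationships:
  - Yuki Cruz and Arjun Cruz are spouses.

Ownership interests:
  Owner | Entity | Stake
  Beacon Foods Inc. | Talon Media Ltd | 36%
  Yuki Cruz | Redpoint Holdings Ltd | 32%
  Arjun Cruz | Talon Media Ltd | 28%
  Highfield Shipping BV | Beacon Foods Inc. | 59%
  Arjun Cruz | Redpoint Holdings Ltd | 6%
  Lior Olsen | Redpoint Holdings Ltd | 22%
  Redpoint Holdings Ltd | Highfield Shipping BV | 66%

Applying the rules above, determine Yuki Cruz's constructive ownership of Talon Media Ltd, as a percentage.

By spousal attribution (R1), Yuki Cruz is treated as also owning Arjun Cruz's interest in Redpoint Holdings Ltd, giving 32% + 6% = 38%.
By spousal attribution (R1), Yuki Cruz is treated as owning Arjun Cruz's 28% interest in Talon Media Ltd.
Chain via Redpoint Holdings Ltd → Highfield Shipping BV → Beacon Foods Inc. (R3): 38% × 66% × 59% × 36% = 5.326992% of Talon Media Ltd.
Direct interest in Talon Media Ltd: 28%.
Aggregating (R2): 5.326992% + 28% = 33.326992%.

33.326992%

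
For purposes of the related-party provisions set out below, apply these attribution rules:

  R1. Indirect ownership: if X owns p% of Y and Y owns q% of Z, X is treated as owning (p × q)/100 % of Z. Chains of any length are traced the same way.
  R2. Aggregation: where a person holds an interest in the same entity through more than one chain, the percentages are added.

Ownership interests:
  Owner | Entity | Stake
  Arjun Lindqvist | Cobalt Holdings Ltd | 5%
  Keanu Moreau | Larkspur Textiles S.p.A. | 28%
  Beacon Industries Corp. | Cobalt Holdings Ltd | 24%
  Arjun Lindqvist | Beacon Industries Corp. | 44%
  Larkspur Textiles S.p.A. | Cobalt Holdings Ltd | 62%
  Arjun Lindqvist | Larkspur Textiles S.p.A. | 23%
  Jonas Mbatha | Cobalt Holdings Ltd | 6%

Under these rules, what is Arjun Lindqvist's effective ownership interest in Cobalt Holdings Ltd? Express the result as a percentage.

Chain via Beacon Industries Corp. (R1): 44% × 24% = 10.56% of Cobalt Holdings Ltd.
Chain via Larkspur Textiles S.p.A. (R1): 23% × 62% = 14.26% of Cobalt Holdings Ltd.
Direct interest in Cobalt Holdings Ltd: 5%.
Aggregating (R2): 10.56% + 14.26% + 5% = 29.82%.

29.82%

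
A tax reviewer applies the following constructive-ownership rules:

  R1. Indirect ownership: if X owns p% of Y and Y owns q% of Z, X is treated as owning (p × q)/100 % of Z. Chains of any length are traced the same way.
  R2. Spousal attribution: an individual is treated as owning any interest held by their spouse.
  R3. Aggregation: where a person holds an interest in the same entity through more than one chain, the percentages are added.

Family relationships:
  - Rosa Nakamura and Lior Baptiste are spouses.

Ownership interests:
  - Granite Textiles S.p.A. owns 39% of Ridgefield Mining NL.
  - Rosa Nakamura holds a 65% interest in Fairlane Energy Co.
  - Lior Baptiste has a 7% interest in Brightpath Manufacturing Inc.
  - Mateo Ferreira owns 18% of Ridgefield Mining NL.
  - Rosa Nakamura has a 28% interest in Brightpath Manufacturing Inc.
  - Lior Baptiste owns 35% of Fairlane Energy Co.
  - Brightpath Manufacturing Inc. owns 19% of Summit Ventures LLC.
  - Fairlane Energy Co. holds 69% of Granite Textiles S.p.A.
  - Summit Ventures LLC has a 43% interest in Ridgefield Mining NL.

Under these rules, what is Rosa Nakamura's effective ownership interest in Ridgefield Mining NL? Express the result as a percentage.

By spousal attribution (R2), Rosa Nakamura is treated as also owning Lior Baptiste's interest in Brightpath Manufacturing Inc, giving 28% + 7% = 35%.
By spousal attribution (R2), Rosa Nakamura is treated as also owning Lior Baptiste's interest in Fairlane Energy Co, giving 65% + 35% = 100%.
Chain via Brightpath Manufacturing Inc. → Summit Ventures LLC (R1): 35% × 19% × 43% = 2.8595% of Ridgefield Mining NL.
Chain via Fairlane Energy Co. → Granite Textiles S.p.A. (R1): 100% × 69% × 39% = 26.91% of Ridgefield Mining NL.
Aggregating (R3): 2.8595% + 26.91% = 29.7695%.

29.7695%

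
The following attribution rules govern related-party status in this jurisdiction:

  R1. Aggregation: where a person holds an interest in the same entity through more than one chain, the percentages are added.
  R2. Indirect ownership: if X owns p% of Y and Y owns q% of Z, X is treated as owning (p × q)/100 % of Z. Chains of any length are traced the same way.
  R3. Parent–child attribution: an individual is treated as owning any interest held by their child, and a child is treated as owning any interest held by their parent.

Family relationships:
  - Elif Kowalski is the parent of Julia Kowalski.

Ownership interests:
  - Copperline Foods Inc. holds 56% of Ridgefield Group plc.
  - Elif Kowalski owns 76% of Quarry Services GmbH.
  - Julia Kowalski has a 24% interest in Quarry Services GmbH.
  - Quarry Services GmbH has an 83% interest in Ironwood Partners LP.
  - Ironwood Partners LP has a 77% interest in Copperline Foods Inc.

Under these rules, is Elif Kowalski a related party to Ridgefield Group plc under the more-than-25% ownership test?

By parent–child attribution (R3), Elif Kowalski is treated as also owning Julia Kowalski's interest in Quarry Services GmbH, giving 76% + 24% = 100%.
Chain via Quarry Services GmbH → Ironwood Partners LP → Copperline Foods Inc. (R2): 100% × 83% × 77% × 56% = 35.7896% of Ridgefield Group plc.
35.7896% exceeds the 25% threshold, so Elif is a related party to Ridgefield Group plc.

Yes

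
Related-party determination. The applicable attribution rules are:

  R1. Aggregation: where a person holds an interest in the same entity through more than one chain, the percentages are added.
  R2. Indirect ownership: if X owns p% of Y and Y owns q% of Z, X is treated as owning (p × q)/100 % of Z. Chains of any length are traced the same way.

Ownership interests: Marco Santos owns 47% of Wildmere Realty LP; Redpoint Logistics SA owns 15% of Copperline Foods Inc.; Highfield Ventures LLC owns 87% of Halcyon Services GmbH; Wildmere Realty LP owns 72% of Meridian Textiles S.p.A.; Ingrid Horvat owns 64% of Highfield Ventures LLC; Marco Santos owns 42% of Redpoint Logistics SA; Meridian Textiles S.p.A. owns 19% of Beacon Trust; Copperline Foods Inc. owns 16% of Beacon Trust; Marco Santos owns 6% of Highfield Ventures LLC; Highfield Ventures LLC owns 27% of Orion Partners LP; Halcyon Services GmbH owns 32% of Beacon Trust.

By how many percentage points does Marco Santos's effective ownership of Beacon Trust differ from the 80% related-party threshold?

70.892

Chain via Wildmere Realty LP → Meridian Textiles S.p.A. (R2): 47% × 72% × 19% = 6.4296% of Beacon Trust.
Chain via Redpoint Logistics SA → Copperline Foods Inc. (R2): 42% × 15% × 16% = 1.008% of Beacon Trust.
Chain via Highfield Ventures LLC → Halcyon Services GmbH (R2): 6% × 87% × 32% = 1.6704% of Beacon Trust.
Aggregating (R1): 6.4296% + 1.008% + 1.6704% = 9.108%.
9.108% falls short of the 80% threshold by 70.892 percentage points.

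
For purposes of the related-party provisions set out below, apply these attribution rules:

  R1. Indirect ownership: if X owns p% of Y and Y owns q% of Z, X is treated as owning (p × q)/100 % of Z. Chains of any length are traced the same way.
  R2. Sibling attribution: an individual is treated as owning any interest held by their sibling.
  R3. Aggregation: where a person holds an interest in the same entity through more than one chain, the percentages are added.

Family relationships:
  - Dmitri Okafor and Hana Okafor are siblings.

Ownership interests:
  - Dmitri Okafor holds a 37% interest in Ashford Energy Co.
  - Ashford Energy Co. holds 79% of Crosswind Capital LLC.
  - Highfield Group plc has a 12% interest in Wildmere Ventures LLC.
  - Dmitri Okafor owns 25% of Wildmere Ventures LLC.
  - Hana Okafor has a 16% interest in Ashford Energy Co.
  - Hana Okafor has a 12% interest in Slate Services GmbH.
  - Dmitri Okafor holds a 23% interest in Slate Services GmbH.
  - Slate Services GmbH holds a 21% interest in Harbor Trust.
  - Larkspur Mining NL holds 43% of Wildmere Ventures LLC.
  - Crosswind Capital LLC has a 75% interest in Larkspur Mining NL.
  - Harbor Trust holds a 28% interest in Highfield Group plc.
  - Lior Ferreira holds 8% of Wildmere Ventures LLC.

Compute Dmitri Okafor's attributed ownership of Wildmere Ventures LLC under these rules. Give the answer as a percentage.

38.750035%

By sibling attribution (R2), Dmitri Okafor is treated as also owning Hana Okafor's interest in Ashford Energy Co, giving 37% + 16% = 53%.
By sibling attribution (R2), Dmitri Okafor is treated as also owning Hana Okafor's interest in Slate Services GmbH, giving 23% + 12% = 35%.
Chain via Ashford Energy Co. → Crosswind Capital LLC → Larkspur Mining NL (R1): 53% × 79% × 75% × 43% = 13.503075% of Wildmere Ventures LLC.
Chain via Slate Services GmbH → Harbor Trust → Highfield Group plc (R1): 35% × 21% × 28% × 12% = 0.24696% of Wildmere Ventures LLC.
Direct interest in Wildmere Ventures LLC: 25%.
Aggregating (R3): 13.503075% + 0.24696% + 25% = 38.750035%.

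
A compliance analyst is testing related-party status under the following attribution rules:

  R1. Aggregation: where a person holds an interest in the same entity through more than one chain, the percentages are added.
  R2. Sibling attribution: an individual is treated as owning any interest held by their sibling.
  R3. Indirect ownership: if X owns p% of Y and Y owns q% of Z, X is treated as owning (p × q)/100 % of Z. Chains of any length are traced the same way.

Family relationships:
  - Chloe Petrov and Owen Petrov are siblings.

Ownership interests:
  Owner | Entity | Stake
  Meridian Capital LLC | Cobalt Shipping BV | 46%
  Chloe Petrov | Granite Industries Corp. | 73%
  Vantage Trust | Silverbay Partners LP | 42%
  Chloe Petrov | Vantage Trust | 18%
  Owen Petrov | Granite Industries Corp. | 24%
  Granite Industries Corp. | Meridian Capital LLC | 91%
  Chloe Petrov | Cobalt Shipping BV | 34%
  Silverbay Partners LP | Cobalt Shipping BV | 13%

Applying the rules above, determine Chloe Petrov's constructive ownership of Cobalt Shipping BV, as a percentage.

By sibling attribution (R2), Chloe Petrov is treated as also owning Owen Petrov's interest in Granite Industries Corp, giving 73% + 24% = 97%.
Chain via Vantage Trust → Silverbay Partners LP (R3): 18% × 42% × 13% = 0.9828% of Cobalt Shipping BV.
Chain via Granite Industries Corp. → Meridian Capital LLC (R3): 97% × 91% × 46% = 40.6042% of Cobalt Shipping BV.
Direct interest in Cobalt Shipping BV: 34%.
Aggregating (R1): 0.9828% + 40.6042% + 34% = 75.587%.

75.587%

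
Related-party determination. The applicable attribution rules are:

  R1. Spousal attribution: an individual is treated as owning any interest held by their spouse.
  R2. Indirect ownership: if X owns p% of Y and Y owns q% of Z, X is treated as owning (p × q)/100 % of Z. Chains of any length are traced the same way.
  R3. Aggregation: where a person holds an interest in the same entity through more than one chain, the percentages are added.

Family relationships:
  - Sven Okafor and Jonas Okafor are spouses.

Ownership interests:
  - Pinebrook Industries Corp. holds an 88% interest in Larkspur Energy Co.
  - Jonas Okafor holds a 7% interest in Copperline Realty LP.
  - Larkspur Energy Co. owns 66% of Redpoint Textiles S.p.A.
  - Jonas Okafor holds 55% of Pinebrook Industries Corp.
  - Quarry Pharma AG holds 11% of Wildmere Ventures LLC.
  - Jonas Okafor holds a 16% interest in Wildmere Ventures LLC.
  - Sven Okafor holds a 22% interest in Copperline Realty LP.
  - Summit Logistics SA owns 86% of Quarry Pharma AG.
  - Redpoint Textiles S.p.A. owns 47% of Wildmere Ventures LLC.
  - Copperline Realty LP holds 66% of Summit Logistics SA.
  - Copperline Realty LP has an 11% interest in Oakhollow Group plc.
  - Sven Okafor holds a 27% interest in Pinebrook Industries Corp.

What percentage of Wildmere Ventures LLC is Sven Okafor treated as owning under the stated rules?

40.194676%

By spousal attribution (R1), Sven Okafor is treated as also owning Jonas Okafor's interest in Copperline Realty LP, giving 22% + 7% = 29%.
By spousal attribution (R1), Sven Okafor is treated as also owning Jonas Okafor's interest in Pinebrook Industries Corp, giving 27% + 55% = 82%.
By spousal attribution (R1), Sven Okafor is treated as owning Jonas Okafor's 16% interest in Wildmere Ventures LLC.
Chain via Copperline Realty LP → Summit Logistics SA → Quarry Pharma AG (R2): 29% × 66% × 86% × 11% = 1.810644% of Wildmere Ventures LLC.
Chain via Pinebrook Industries Corp. → Larkspur Energy Co. → Redpoint Textiles S.p.A. (R2): 82% × 88% × 66% × 47% = 22.384032% of Wildmere Ventures LLC.
Direct interest in Wildmere Ventures LLC: 16%.
Aggregating (R3): 1.810644% + 22.384032% + 16% = 40.194676%.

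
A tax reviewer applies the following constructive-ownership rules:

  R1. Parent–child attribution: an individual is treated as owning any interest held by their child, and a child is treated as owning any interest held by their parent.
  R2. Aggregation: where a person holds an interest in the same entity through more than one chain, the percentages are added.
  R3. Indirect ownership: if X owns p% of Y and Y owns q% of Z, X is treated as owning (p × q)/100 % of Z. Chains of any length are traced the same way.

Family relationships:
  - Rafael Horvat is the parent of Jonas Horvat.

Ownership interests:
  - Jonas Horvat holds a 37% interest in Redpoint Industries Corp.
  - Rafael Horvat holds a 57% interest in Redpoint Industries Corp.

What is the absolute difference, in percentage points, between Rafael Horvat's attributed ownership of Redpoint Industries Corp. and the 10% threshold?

84

By parent–child attribution (R1), Rafael Horvat is treated as also owning Jonas Horvat's interest in Redpoint Industries Corp, giving 57% + 37% = 94%.
Direct interest in Redpoint Industries Corp: 94%.
94% exceeds the 10% threshold by 84 percentage points.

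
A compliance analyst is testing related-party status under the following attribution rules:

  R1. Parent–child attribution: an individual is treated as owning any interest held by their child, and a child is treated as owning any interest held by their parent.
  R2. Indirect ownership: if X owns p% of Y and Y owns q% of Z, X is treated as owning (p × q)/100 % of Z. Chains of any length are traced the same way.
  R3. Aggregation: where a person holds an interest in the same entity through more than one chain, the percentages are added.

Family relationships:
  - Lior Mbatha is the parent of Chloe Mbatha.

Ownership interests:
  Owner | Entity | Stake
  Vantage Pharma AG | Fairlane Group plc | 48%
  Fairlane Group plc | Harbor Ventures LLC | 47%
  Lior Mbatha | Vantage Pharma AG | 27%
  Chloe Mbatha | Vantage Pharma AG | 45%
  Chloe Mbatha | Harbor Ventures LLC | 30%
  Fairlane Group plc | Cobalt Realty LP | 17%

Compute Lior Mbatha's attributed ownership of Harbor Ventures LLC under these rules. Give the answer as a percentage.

46.2432%

By parent–child attribution (R1), Lior Mbatha is treated as also owning Chloe Mbatha's interest in Vantage Pharma AG, giving 27% + 45% = 72%.
By parent–child attribution (R1), Lior Mbatha is treated as owning Chloe Mbatha's 30% interest in Harbor Ventures LLC.
Chain via Vantage Pharma AG → Fairlane Group plc (R2): 72% × 48% × 47% = 16.2432% of Harbor Ventures LLC.
Direct interest in Harbor Ventures LLC: 30%.
Aggregating (R3): 16.2432% + 30% = 46.2432%.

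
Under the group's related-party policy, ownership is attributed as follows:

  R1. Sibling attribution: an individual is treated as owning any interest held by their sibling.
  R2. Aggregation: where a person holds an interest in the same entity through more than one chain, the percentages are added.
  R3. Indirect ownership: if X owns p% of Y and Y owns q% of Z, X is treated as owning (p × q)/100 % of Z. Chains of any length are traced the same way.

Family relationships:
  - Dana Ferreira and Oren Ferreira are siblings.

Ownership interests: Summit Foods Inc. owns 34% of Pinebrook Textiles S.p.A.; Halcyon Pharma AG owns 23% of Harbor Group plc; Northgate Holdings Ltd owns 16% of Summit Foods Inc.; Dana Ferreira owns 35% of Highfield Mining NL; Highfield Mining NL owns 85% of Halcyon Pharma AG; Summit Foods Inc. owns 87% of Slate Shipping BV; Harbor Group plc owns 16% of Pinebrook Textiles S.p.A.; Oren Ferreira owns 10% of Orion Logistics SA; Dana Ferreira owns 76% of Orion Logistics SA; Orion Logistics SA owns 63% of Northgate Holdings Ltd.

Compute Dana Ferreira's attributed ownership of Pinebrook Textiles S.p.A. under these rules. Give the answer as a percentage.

By sibling attribution (R1), Dana Ferreira is treated as also owning Oren Ferreira's interest in Orion Logistics SA, giving 76% + 10% = 86%.
Chain via Orion Logistics SA → Northgate Holdings Ltd → Summit Foods Inc. (R3): 86% × 63% × 16% × 34% = 2.947392% of Pinebrook Textiles S.p.A.
Chain via Highfield Mining NL → Halcyon Pharma AG → Harbor Group plc (R3): 35% × 85% × 23% × 16% = 1.0948% of Pinebrook Textiles S.p.A.
Aggregating (R2): 2.947392% + 1.0948% = 4.042192%.

4.042192%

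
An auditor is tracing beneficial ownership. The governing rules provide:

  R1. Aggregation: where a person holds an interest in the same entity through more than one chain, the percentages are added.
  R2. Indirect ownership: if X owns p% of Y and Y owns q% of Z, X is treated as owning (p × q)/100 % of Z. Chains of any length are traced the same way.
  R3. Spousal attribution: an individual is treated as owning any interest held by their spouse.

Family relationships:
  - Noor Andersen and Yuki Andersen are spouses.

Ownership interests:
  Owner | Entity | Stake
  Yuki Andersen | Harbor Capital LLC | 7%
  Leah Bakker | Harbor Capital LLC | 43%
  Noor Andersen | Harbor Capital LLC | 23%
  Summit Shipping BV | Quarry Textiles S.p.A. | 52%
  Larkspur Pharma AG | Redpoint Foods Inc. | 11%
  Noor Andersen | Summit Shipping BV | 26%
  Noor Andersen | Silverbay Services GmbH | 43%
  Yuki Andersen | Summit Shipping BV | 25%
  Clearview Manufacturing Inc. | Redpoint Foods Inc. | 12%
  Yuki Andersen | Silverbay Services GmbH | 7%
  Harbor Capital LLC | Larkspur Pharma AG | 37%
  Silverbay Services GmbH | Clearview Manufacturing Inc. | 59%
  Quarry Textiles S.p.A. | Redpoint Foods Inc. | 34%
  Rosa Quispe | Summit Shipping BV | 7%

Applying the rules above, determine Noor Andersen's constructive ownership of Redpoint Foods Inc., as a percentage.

13.7778%

By spousal attribution (R3), Noor Andersen is treated as also owning Yuki Andersen's interest in Silverbay Services GmbH, giving 43% + 7% = 50%.
By spousal attribution (R3), Noor Andersen is treated as also owning Yuki Andersen's interest in Harbor Capital LLC, giving 23% + 7% = 30%.
By spousal attribution (R3), Noor Andersen is treated as also owning Yuki Andersen's interest in Summit Shipping BV, giving 26% + 25% = 51%.
Chain via Silverbay Services GmbH → Clearview Manufacturing Inc. (R2): 50% × 59% × 12% = 3.54% of Redpoint Foods Inc.
Chain via Harbor Capital LLC → Larkspur Pharma AG (R2): 30% × 37% × 11% = 1.221% of Redpoint Foods Inc.
Chain via Summit Shipping BV → Quarry Textiles S.p.A. (R2): 51% × 52% × 34% = 9.0168% of Redpoint Foods Inc.
Aggregating (R1): 3.54% + 1.221% + 9.0168% = 13.7778%.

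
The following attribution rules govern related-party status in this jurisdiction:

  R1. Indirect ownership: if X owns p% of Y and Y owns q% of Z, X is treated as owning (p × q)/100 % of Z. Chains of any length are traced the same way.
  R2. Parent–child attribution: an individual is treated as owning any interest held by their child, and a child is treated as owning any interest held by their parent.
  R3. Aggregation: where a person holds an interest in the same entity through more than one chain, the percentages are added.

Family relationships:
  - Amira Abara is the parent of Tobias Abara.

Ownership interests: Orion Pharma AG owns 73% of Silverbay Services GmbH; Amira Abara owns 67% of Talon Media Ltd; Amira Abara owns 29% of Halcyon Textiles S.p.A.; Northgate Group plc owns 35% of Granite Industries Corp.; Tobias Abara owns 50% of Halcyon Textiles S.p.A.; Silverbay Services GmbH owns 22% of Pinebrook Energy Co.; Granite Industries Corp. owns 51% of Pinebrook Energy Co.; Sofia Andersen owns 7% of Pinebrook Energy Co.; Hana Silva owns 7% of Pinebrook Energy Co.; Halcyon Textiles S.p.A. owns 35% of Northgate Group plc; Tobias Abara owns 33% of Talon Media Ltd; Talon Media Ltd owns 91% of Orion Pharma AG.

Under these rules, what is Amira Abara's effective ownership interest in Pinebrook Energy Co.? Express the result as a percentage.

19.550125%

By parent–child attribution (R2), Amira Abara is treated as also owning Tobias Abara's interest in Halcyon Textiles S.p.A, giving 29% + 50% = 79%.
By parent–child attribution (R2), Amira Abara is treated as also owning Tobias Abara's interest in Talon Media Ltd, giving 67% + 33% = 100%.
Chain via Halcyon Textiles S.p.A. → Northgate Group plc → Granite Industries Corp. (R1): 79% × 35% × 35% × 51% = 4.935525% of Pinebrook Energy Co.
Chain via Talon Media Ltd → Orion Pharma AG → Silverbay Services GmbH (R1): 100% × 91% × 73% × 22% = 14.6146% of Pinebrook Energy Co.
Aggregating (R3): 4.935525% + 14.6146% = 19.550125%.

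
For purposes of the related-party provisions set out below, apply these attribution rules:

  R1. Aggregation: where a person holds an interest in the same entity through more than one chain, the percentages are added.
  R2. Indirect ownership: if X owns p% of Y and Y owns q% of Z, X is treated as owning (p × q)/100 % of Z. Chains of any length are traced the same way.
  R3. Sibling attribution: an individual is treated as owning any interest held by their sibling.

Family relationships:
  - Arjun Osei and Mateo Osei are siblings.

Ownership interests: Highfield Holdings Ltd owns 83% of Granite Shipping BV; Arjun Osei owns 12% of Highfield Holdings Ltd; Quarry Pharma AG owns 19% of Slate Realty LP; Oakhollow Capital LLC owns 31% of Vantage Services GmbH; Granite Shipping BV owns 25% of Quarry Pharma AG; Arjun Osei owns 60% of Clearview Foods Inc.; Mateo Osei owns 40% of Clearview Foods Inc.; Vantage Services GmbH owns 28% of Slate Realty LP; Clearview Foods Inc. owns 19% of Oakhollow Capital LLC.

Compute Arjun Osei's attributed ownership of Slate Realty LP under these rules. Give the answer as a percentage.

2.1223%

By sibling attribution (R3), Arjun Osei is treated as also owning Mateo Osei's interest in Clearview Foods Inc, giving 60% + 40% = 100%.
Chain via Highfield Holdings Ltd → Granite Shipping BV → Quarry Pharma AG (R2): 12% × 83% × 25% × 19% = 0.4731% of Slate Realty LP.
Chain via Clearview Foods Inc. → Oakhollow Capital LLC → Vantage Services GmbH (R2): 100% × 19% × 31% × 28% = 1.6492% of Slate Realty LP.
Aggregating (R1): 0.4731% + 1.6492% = 2.1223%.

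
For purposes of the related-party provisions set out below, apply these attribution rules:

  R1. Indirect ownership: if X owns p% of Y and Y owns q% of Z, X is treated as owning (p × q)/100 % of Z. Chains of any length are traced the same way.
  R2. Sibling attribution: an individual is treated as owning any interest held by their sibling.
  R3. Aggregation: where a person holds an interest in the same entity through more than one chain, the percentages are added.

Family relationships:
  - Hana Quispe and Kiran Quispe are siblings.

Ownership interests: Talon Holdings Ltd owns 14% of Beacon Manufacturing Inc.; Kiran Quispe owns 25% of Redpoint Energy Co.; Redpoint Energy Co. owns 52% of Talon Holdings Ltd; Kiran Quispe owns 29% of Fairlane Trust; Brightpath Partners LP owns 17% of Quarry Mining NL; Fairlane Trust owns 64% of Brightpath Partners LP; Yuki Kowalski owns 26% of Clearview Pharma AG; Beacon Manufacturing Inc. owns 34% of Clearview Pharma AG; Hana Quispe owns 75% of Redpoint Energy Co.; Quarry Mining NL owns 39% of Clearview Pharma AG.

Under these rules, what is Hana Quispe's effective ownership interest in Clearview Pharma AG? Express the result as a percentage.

3.705728%

By sibling attribution (R2), Hana Quispe is treated as also owning Kiran Quispe's interest in Redpoint Energy Co, giving 75% + 25% = 100%.
By sibling attribution (R2), Hana Quispe is treated as owning Kiran Quispe's 29% interest in Fairlane Trust.
Chain via Redpoint Energy Co. → Talon Holdings Ltd → Beacon Manufacturing Inc. (R1): 100% × 52% × 14% × 34% = 2.4752% of Clearview Pharma AG.
Chain via Fairlane Trust → Brightpath Partners LP → Quarry Mining NL (R1): 29% × 64% × 17% × 39% = 1.230528% of Clearview Pharma AG.
Aggregating (R3): 2.4752% + 1.230528% = 3.705728%.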